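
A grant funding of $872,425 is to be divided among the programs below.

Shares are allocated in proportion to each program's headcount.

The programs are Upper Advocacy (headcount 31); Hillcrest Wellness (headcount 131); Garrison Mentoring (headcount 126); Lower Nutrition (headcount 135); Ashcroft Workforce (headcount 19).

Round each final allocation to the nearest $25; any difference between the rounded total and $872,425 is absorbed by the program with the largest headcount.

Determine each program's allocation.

Upper Advocacy: $61,200 · Hillcrest Wellness: $258,575 · Garrison Mentoring: $248,700 · Lower Nutrition: $266,450 · Ashcroft Workforce: $37,500

Sum of headcount: 31 + 131 + 126 + 135 + 19 = 442.
Raw shares: Upper Advocacy 61,188.18; Hillcrest Wellness 258,569.40; Garrison Mentoring 248,700.34; Lower Nutrition 266,464.65; Ashcroft Workforce 37,502.43.
After rounding ($25): Upper Advocacy $61,200; Hillcrest Wellness $258,575; Garrison Mentoring $248,700; Lower Nutrition $266,475; Ashcroft Workforce $37,500. Sum = $872,450.
Difference $872,425 − $872,450 = −$25 applied to largest headcount (Lower Nutrition): Lower Nutrition becomes $266,450.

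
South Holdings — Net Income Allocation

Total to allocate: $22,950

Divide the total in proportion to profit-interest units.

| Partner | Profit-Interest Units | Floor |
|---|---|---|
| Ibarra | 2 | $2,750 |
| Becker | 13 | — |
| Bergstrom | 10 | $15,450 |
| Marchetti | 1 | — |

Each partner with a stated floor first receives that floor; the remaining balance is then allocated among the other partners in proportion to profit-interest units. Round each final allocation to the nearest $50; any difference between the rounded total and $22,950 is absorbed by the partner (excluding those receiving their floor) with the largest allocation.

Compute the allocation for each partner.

Minimums first: Ibarra $2,750; Bergstrom $15,450. Remaining pool $4,750.
Remaining pool split over remaining profit-interest units 14: Becker 4,410.71 → $4,400; Marchetti 339.29 → $350.

Ibarra: $2,750; Becker: $4,400; Bergstrom: $15,450; Marchetti: $350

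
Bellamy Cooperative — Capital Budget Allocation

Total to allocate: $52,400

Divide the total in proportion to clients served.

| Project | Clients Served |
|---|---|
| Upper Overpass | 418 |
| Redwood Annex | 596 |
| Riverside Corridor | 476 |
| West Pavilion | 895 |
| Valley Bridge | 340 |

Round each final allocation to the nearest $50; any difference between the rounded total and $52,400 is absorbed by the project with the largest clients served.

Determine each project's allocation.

Total clients served = 418 + 596 + 476 + 895 + 340 = 2,725.
Raw shares: Upper Overpass 8,037.87; Redwood Annex 11,460.70; Riverside Corridor 9,153.17; West Pavilion 17,210.28; Valley Bridge 6,537.98.
After rounding ($50): Upper Overpass $8,050; Redwood Annex $11,450; Riverside Corridor $9,150; West Pavilion $17,200; Valley Bridge $6,550. Sum = $52,400.
No rounding difference to absorb.

Upper Overpass: $8,050 · Redwood Annex: $11,450 · Riverside Corridor: $9,150 · West Pavilion: $17,200 · Valley Bridge: $6,550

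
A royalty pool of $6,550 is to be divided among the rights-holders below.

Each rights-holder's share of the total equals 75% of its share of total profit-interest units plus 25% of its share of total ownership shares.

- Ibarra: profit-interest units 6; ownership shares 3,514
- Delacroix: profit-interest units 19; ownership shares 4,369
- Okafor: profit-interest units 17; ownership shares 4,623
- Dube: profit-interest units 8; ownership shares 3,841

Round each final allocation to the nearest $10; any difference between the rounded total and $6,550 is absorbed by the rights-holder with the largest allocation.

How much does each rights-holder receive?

Ibarra: $940; Delacroix: $2,310; Okafor: $2,130; Dube: $1,170

Totals — profit-interest units 50, ownership shares 16,347.
Composite weights (75% profit-interest units + 25% ownership shares): Ibarra 0.1437; Delacroix 0.3518; Okafor 0.3257; Dube 0.1787.
Pro-rata amounts: Ibarra 941.50; Delacroix 2,304.40; Okafor 2,133.34; Dube 1,170.76.
Rounded to nearest $10: Ibarra $940; Delacroix $2,300; Okafor $2,130; Dube $1,170. Sum = $6,540.
Difference $6,550 − $6,540 = +$10 applied to largest allocation (Delacroix): Delacroix becomes $2,310.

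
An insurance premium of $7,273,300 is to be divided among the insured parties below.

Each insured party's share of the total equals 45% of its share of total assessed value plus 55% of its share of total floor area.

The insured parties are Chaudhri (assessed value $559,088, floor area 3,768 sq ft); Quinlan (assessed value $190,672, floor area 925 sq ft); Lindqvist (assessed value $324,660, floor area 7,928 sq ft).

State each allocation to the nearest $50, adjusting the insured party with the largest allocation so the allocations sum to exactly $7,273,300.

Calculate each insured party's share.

Chaudhri: $2,897,450 | Quinlan: $874,050 | Lindqvist: $3,501,800

Totals — assessed value 1,074,420, floor area 12,621.
Composite weights (45% assessed value + 55% floor area): Chaudhri 0.3984; Quinlan 0.1202; Lindqvist 0.4815.
Pro-rata amounts: Chaudhri 2,897,433.22; Quinlan 874,025.73; Lindqvist 3,501,841.06.
Rounded to nearest $50: Chaudhri $2,897,450; Quinlan $874,050; Lindqvist $3,501,850. Sum = $7,273,350.
Difference $7,273,300 − $7,273,350 = −$50 applied to largest allocation (Lindqvist): Lindqvist becomes $3,501,800.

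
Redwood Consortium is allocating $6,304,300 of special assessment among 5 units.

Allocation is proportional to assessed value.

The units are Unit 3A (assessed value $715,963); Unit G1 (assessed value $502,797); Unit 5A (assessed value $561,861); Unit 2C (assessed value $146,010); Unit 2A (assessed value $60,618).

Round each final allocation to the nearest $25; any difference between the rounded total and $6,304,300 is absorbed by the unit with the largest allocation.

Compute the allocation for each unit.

Total assessed value = 1,987,249.
Proportional shares: Unit 3A 715,963/1,987,249 × $6,304,300 = 2,271,303.47; Unit G1 502,797/1,987,249 × $6,304,300 = 1,595,060.87; Unit 5A 561,861/1,987,249 × $6,304,300 = 1,782,434.06; Unit 2C 146,010/1,987,249 × $6,304,300 = 463,198.54; Unit 2A 60,618/1,987,249 × $6,304,300 = 192,303.06.
Rounded to nearest $25: Unit 3A $2,271,300; Unit G1 $1,595,050; Unit 5A $1,782,425; Unit 2C $463,200; Unit 2A $192,300. Sum = $6,304,275.
Difference $6,304,300 − $6,304,275 = +$25 applied to largest allocation (Unit 3A): Unit 3A becomes $2,271,325.

Unit 3A: $2,271,325; Unit G1: $1,595,050; Unit 5A: $1,782,425; Unit 2C: $463,200; Unit 2A: $192,300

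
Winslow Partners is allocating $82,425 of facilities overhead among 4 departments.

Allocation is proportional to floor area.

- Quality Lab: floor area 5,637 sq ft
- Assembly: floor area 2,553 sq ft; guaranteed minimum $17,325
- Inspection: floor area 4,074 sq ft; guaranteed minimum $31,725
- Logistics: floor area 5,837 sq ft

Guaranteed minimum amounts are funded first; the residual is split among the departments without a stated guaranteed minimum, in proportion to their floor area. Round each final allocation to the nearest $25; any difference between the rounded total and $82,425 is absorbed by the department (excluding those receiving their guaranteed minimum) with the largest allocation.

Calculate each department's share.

Quality Lab: $16,400 · Assembly: $17,325 · Inspection: $31,725 · Logistics: $16,975

Guaranteed amounts: Assembly $17,325; Inspection $31,725. Balance $33,375.
Balance split over remaining floor area 11,474: Quality Lab 16,396.62 → $16,400; Logistics 16,978.38 → $16,975.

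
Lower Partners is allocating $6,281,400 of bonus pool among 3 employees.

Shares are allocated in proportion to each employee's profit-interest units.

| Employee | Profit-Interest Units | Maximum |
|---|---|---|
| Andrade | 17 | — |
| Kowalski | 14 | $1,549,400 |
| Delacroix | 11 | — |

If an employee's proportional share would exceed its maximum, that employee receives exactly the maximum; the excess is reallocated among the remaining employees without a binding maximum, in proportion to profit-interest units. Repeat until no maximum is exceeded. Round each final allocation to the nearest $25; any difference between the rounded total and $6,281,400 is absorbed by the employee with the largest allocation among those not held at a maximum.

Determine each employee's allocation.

Andrade: $2,873,000; Kowalski: $1,549,400; Delacroix: $1,859,000

Profit-interest units total: 42.
Proportional shares (ignoring caps): Andrade 2,542,471.43; Kowalski 2,093,800.00; Delacroix 1,645,128.57.
Capped: Kowalski ($1,549,400); remaining pool $4,732,000 reallocated over remaining profit-interest units 28.
Shares after redistribution: Andrade 2,873,000.00 → $2,873,000; Delacroix 1,859,000.00 → $1,859,000.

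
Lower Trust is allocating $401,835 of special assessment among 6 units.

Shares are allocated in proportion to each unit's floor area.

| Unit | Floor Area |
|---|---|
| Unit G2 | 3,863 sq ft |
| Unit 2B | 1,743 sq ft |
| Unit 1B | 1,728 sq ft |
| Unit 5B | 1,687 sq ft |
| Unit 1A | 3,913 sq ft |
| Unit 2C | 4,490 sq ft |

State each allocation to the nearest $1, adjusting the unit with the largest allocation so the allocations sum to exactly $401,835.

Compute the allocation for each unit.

Total floor area = 17,424.
Proportional shares: Unit G2 3,863/17,424 × $401,835 = 89,089.11; Unit 2B 1,743/17,424 × $401,835 = 40,197.34; Unit 1B 1,728/17,424 × $401,835 = 39,851.40; Unit 5B 1,687/17,424 × $401,835 = 38,905.86; Unit 1A 3,913/17,424 × $401,835 = 90,242.22; Unit 2C 4,490/17,424 × $401,835 = 103,549.08.
At nearest $1: Unit G2 $89,089; Unit 2B $40,197; Unit 1B $39,851; Unit 5B $38,906; Unit 1A $90,242; Unit 2C $103,549. Sum = $401,834.
Difference $401,835 − $401,834 = +$1 applied to largest allocation (Unit 2C): Unit 2C becomes $103,550.

Unit G2: $89,089 · Unit 2B: $40,197 · Unit 1B: $39,851 · Unit 5B: $38,906 · Unit 1A: $90,242 · Unit 2C: $103,550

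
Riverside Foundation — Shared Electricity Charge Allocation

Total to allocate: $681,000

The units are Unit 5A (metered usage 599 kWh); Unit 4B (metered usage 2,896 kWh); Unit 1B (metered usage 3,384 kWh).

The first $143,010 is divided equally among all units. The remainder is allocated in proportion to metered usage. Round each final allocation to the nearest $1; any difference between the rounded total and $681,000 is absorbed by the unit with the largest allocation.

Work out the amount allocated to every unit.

Unit 5A: $94,516 | Unit 4B: $274,159 | Unit 1B: $312,325

$143,010 shared equally gives $47,670 per unit.
Remainder $537,990 by metered usage (total 6,879): Unit 5A 46,846.35 → $46,846; Unit 4B 226,489.18 → $226,489; Unit 1B 264,654.48 → $264,654.
Rounding difference +$1 on remainder applied to Unit 1B.
Totals: Unit 5A $47,670 + $46,846 = $94,516; Unit 4B $47,670 + $226,489 = $274,159; Unit 1B $47,670 + $264,655 = $312,325.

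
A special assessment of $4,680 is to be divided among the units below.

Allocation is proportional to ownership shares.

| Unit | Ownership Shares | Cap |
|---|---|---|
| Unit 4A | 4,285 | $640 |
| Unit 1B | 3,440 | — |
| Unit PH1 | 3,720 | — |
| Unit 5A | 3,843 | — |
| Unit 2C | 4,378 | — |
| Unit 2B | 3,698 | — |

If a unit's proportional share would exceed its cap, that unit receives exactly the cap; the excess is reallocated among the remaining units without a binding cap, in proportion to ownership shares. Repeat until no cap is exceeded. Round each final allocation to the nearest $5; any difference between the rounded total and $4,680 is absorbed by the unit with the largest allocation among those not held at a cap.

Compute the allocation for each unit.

Ownership shares total: 23,364.
Pro-rata shares before constraints: Unit 4A 858.32; Unit 1B 689.06; Unit PH1 745.15; Unit 5A 769.78; Unit 2C 876.95; Unit 2B 740.74.
Held at cap: Unit 4A ($640); residual $4,040 reallocated over remaining ownership shares 19,079.
Redistributed shares: Unit 1B 728.42 → $730; Unit PH1 787.71 → $790; Unit 5A 813.76 → $815; Unit 2C 927.05 → $925; Unit 2B 783.06 → $785.
Rounding difference −$5 applied to Unit 2C → $920.

Unit 4A: $640 | Unit 1B: $730 | Unit PH1: $790 | Unit 5A: $815 | Unit 2C: $920 | Unit 2B: $785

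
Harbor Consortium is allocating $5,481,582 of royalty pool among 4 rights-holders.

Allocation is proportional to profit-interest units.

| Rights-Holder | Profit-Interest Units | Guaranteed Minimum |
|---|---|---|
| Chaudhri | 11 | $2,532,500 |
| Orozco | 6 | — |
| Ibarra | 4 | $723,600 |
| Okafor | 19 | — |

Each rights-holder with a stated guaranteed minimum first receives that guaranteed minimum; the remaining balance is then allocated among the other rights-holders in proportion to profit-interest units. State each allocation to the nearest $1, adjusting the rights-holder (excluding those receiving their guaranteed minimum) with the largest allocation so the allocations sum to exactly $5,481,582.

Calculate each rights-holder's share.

Chaudhri: $2,532,500 | Orozco: $534,116 | Ibarra: $723,600 | Okafor: $1,691,366

Guaranteed amounts: Chaudhri $2,532,500; Ibarra $723,600. Residual $2,225,482.
Residual split over remaining profit-interest units 25: Orozco 534,115.68 → $534,116; Okafor 1,691,366.32 → $1,691,366.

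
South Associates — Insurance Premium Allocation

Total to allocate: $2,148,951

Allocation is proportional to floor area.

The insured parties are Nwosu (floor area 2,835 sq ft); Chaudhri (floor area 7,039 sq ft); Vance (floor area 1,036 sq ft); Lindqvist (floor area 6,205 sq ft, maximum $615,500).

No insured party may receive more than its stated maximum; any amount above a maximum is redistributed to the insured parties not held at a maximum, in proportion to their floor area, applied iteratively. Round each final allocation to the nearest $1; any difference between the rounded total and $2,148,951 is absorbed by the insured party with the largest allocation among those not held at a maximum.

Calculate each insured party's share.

Sum of floor area: 17,115.
Pro-rata shares before constraints: Nwosu 355,961.21; Chaudhri 883,813.39; Vance 130,079.65; Lindqvist 779,096.75.
Cap binds for Lindqvist ($615,500); balance $1,533,451 reallocated over remaining floor area 10,910.
Remaining shares: Nwosu 398,472.37 → $398,472; Chaudhri 989,364.03 → $989,364; Vance 145,614.60 → $145,615.

Nwosu: $398,472; Chaudhri: $989,364; Vance: $145,615; Lindqvist: $615,500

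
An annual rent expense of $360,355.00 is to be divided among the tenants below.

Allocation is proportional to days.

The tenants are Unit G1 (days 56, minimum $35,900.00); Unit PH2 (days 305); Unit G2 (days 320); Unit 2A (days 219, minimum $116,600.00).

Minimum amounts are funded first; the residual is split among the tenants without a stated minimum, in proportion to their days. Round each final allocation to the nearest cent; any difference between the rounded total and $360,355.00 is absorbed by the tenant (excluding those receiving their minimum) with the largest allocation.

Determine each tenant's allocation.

Minimums first: Unit G1 $35,900.00; Unit 2A $116,600.00. Residual $207,855.00.
Residual split over remaining days 625: Unit PH2 101,433.2400 → $101,433.24; Unit G2 106,421.7600 → $106,421.76.

Unit G1: $35,900.00 | Unit PH2: $101,433.24 | Unit G2: $106,421.76 | Unit 2A: $116,600.00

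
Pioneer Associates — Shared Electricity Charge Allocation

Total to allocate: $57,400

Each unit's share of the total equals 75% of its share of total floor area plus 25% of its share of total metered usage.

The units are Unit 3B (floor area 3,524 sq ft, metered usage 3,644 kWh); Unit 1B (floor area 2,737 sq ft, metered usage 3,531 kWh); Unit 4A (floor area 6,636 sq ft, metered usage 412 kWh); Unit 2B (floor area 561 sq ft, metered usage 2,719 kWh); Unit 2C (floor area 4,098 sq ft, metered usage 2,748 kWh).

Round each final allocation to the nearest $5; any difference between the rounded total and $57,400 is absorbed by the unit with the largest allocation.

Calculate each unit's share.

Totals — floor area 17,556, metered usage 13,054.
Composite weights (75% floor area + 25% metered usage): Unit 3B 0.2203; Unit 1B 0.1845; Unit 4A 0.2914; Unit 2B 0.0760; Unit 2C 0.2277.
Raw shares: Unit 3B 12,647.16; Unit 1B 10,593.10; Unit 4A 16,725.39; Unit 2B 4,364.60; Unit 2C 13,069.74.
Rounded to nearest $5: Unit 3B $12,645; Unit 1B $10,595; Unit 4A $16,725; Unit 2B $4,365; Unit 2C $13,070. Sum = $57,400.
No rounding difference to absorb.

Unit 3B: $12,645 · Unit 1B: $10,595 · Unit 4A: $16,725 · Unit 2B: $4,365 · Unit 2C: $13,070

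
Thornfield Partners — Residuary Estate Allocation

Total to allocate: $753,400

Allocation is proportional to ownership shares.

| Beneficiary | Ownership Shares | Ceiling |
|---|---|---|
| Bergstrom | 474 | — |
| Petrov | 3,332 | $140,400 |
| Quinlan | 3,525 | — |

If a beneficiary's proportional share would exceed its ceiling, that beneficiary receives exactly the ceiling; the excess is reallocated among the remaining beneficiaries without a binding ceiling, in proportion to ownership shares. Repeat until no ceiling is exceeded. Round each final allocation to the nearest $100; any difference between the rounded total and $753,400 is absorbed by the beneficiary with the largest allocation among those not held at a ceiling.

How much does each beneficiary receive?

Sum of ownership shares: 7,331.
Proportional shares (ignoring caps): Bergstrom 48,712.54; Petrov 342,426.52; Quinlan 362,260.95.
Held at cap: Petrov ($140,400); residual $613,000 reallocated over remaining ownership shares 3,999.
Shares after redistribution: Bergstrom 72,658.66 → $72,700; Quinlan 540,341.34 → $540,300.

Bergstrom: $72,700 | Petrov: $140,400 | Quinlan: $540,300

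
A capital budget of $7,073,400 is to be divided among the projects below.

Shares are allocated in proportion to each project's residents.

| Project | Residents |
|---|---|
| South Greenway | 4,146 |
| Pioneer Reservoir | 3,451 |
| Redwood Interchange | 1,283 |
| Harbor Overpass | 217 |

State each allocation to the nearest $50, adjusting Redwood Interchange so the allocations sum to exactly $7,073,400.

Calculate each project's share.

South Greenway: $3,223,750; Pioneer Reservoir: $2,683,350; Redwood Interchange: $997,550; Harbor Overpass: $168,750

Residents total: 9,097.
Raw shares: South Greenway 4,146/9,097 × $7,073,400 = 3,223,734.90; Pioneer Reservoir 3,451/9,097 × $7,073,400 = 2,683,335.54; Redwood Interchange 1,283/9,097 × $7,073,400 = 997,600.55; Harbor Overpass 217/9,097 × $7,073,400 = 168,729.01.
After rounding ($50): South Greenway $3,223,750; Pioneer Reservoir $2,683,350; Redwood Interchange $997,600; Harbor Overpass $168,750. Sum = $7,073,450.
Difference $7,073,400 − $7,073,450 = −$50 applied to Redwood Interchange: Redwood Interchange becomes $997,550.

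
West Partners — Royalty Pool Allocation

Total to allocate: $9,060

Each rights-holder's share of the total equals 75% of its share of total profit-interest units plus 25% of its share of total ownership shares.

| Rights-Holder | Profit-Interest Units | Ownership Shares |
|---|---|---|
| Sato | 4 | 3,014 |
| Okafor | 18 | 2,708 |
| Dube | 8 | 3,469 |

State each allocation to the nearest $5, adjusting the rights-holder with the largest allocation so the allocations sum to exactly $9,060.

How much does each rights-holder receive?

Sato: $1,650 · Okafor: $4,745 · Dube: $2,665

Totals — profit-interest units 30, ownership shares 9,191.
Blended shares (75% profit-interest units + 25% ownership shares): Sato 0.1820; Okafor 0.5237; Dube 0.2944.
Unrounded shares: Sato 1,648.76; Okafor 4,744.35; Dube 2,666.89.
After rounding ($5): Sato $1,650; Okafor $4,745; Dube $2,665. Sum = $9,060.
Sum already equals the total — no adjustment.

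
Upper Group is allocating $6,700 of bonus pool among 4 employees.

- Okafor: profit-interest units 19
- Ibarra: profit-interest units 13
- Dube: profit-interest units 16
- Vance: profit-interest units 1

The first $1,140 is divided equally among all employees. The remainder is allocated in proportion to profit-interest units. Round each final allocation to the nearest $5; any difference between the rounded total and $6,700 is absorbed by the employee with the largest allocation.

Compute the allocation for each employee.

$1,140 shared equally gives $285 per employee.
Remainder $5,560 by profit-interest units (total 49): Okafor 2,155.92 → $2,155; Ibarra 1,475.10 → $1,475; Dube 1,815.51 → $1,815; Vance 113.47 → $115.
Totals: Okafor $285 + $2,155 = $2,440; Ibarra $285 + $1,475 = $1,760; Dube $285 + $1,815 = $2,100; Vance $285 + $115 = $400.

Okafor: $2,440 · Ibarra: $1,760 · Dube: $2,100 · Vance: $400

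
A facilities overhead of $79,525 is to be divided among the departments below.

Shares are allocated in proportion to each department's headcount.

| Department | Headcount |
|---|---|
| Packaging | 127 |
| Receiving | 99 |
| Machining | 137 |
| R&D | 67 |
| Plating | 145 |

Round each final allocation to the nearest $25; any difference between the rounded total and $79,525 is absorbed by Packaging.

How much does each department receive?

Combined headcount = 575.
Proportional shares: Packaging 127/575 × $79,525 = 17,564.65; Receiving 99/575 × $79,525 = 13,692.13; Machining 137/575 × $79,525 = 18,947.70; R&D 67/575 × $79,525 = 9,266.39; Plating 145/575 × $79,525 = 20,054.13.
At nearest $25: Packaging $17,575; Receiving $13,700; Machining $18,950; R&D $9,275; Plating $20,050. Sum = $79,550.
Difference $79,525 − $79,550 = −$25 applied to Packaging: Packaging becomes $17,550.

Packaging: $17,550; Receiving: $13,700; Machining: $18,950; R&D: $9,275; Plating: $20,050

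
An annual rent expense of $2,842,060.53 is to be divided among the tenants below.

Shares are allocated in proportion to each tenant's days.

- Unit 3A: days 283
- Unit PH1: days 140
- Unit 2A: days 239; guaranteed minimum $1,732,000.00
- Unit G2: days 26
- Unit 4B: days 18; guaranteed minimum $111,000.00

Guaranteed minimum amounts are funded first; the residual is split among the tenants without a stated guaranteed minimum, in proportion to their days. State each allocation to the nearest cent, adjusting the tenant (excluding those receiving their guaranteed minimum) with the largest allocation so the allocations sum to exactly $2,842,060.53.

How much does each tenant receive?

Unit 3A: $629,697.39 | Unit PH1: $311,511.08 | Unit 2A: $1,732,000.00 | Unit G2: $57,852.06 | Unit 4B: $111,000.00

Fund the minimums — Unit 2A $1,732,000.00; Unit 4B $111,000.00. Remaining pool $999,060.53.
Remaining pool split over remaining days 449: Unit 3A 629,697.3942 → $629,697.39; Unit PH1 311,511.0784 → $311,511.08; Unit G2 57,852.0574 → $57,852.06.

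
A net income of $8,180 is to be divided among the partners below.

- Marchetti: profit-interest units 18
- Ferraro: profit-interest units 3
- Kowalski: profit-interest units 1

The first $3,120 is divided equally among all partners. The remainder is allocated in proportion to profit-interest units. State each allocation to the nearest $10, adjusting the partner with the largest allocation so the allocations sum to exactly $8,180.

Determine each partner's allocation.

Marchetti: $5,180; Ferraro: $1,730; Kowalski: $1,270

Equal tier: $3,120 ÷ 3 = $1,040 apiece.
Remainder $5,060 by profit-interest units (total 22): Marchetti 4,140.00 → $4,140; Ferraro 690.00 → $690; Kowalski 230.00 → $230.
Totals: Marchetti $1,040 + $4,140 = $5,180; Ferraro $1,040 + $690 = $1,730; Kowalski $1,040 + $230 = $1,270.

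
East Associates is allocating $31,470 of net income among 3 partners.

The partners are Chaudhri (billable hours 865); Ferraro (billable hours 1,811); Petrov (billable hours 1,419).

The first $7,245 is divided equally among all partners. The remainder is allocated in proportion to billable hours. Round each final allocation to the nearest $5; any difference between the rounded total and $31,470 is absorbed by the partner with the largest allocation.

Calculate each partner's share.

Equal tier: $7,245 ÷ 3 = $2,415 apiece.
Remainder $24,225 by billable hours (total 4,095): Chaudhri 5,117.12 → $5,115; Ferraro 10,713.42 → $10,715; Petrov 8,394.45 → $8,395.
Totals: Chaudhri $2,415 + $5,115 = $7,530; Ferraro $2,415 + $10,715 = $13,130; Petrov $2,415 + $8,395 = $10,810.

Chaudhri: $7,530; Ferraro: $13,130; Petrov: $10,810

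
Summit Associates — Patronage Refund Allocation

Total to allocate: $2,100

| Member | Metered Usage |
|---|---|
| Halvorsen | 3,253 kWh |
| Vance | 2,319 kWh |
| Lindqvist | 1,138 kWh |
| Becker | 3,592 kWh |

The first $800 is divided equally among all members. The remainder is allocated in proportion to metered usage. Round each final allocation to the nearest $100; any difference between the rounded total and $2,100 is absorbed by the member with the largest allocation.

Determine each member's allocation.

$800 shared equally gives $200 per member.
Remainder $1,300 by metered usage (total 10,302): Halvorsen 410.49 → $400; Vance 292.63 → $300; Lindqvist 143.60 → $100; Becker 453.27 → $500.
Totals: Halvorsen $200 + $400 = $600; Vance $200 + $300 = $500; Lindqvist $200 + $100 = $300; Becker $200 + $500 = $700.

Halvorsen: $600 | Vance: $500 | Lindqvist: $300 | Becker: $700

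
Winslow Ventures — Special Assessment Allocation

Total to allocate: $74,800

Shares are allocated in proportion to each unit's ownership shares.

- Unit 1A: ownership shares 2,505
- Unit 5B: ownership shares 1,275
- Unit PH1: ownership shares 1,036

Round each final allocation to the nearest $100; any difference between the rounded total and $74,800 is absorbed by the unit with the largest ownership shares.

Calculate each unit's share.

Combined ownership shares = 2,505 + 1,275 + 1,036 = 4,816.
Raw shares: Unit 1A 38,906.56; Unit 5B 19,802.74; Unit PH1 16,090.70.
After rounding ($100): Unit 1A $38,900; Unit 5B $19,800; Unit PH1 $16,100. Sum = $74,800.
Rounded total matches; no reconciliation needed.

Unit 1A: $38,900; Unit 5B: $19,800; Unit PH1: $16,100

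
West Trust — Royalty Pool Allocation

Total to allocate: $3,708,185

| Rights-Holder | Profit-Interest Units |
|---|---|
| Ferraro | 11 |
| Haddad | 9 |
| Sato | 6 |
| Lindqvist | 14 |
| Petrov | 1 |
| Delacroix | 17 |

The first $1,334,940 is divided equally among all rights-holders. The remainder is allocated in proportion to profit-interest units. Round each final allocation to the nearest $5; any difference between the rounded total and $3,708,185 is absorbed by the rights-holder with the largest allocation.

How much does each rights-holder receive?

First tranche $1,334,940 split equally: $222,490 each.
Remainder $2,373,245 by profit-interest units (total 58): Ferraro 450,098.19 → $450,100; Haddad 368,262.16 → $368,260; Sato 245,508.10 → $245,510; Lindqvist 572,852.24 → $572,850; Petrov 40,918.02 → $40,920; Delacroix 695,606.29 → $695,605.
Totals: Ferraro $222,490 + $450,100 = $672,590; Haddad $222,490 + $368,260 = $590,750; Sato $222,490 + $245,510 = $468,000; Lindqvist $222,490 + $572,850 = $795,340; Petrov $222,490 + $40,920 = $263,410; Delacroix $222,490 + $695,605 = $918,095.

Ferraro: $672,590 · Haddad: $590,750 · Sato: $468,000 · Lindqvist: $795,340 · Petrov: $263,410 · Delacroix: $918,095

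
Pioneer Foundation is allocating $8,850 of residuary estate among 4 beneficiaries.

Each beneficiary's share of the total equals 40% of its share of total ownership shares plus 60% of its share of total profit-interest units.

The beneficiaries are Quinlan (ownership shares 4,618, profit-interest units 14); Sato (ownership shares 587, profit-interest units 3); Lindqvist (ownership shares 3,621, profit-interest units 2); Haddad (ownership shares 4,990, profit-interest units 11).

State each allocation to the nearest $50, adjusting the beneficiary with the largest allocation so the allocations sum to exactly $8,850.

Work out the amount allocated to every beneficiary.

Quinlan: $3,600 | Sato: $700 | Lindqvist: $1,300 | Haddad: $3,250

Ownership shares total 13,816; profit-interest units total 30.
Composite weights (40% ownership shares + 60% profit-interest units): Quinlan 0.4137; Sato 0.0770; Lindqvist 0.1448; Haddad 0.3645.
Raw shares: Quinlan 3,661.25; Sato 681.40; Lindqvist 1,281.79; Haddad 3,225.56.
Rounded to nearest $50: Quinlan $3,650; Sato $700; Lindqvist $1,300; Haddad $3,250. Sum = $8,900.
Difference $8,850 − $8,900 = −$50 applied to largest allocation (Quinlan): Quinlan becomes $3,600.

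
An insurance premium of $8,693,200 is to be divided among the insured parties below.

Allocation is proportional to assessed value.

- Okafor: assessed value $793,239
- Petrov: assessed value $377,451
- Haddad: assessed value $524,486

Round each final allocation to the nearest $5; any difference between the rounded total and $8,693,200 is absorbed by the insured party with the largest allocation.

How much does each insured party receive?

Combined assessed value = 1,695,176.
Proportional shares: Okafor 793,239/1,695,176 × $8,693,200 = 4,067,887.51; Petrov 377,451/1,695,176 × $8,693,200 = 1,935,643.87; Haddad 524,486/1,695,176 × $8,693,200 = 2,689,668.62.
Rounded to nearest $5: Okafor $4,067,890; Petrov $1,935,645; Haddad $2,689,670. Sum = $8,693,205.
Difference $8,693,200 − $8,693,205 = −$5 applied to largest allocation (Okafor): Okafor becomes $4,067,885.

Okafor: $4,067,885; Petrov: $1,935,645; Haddad: $2,689,670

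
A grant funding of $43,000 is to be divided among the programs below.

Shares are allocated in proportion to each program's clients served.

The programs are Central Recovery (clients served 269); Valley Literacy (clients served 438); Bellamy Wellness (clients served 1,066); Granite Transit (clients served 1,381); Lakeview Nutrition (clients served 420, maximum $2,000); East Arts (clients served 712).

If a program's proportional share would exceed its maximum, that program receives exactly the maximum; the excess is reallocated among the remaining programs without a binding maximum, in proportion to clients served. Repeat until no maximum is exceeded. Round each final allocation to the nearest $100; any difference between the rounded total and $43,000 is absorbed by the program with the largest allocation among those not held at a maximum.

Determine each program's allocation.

Central Recovery: $2,900 | Valley Literacy: $4,600 | Bellamy Wellness: $11,300 | Granite Transit: $14,600 | Lakeview Nutrition: $2,000 | East Arts: $7,600

Sum of clients served: 4,286.
Pro-rata shares before constraints: Central Recovery 2,698.79; Valley Literacy 4,394.31; Bellamy Wellness 10,694.82; Granite Transit 13,855.11; Lakeview Nutrition 4,213.72; East Arts 7,143.26.
Capped: Lakeview Nutrition ($2,000); balance $41,000 reallocated over remaining clients served 3,866.
Shares after redistribution: Central Recovery 2,852.82 → $2,900; Valley Literacy 4,645.11 → $4,600; Bellamy Wellness 11,305.23 → $11,300; Granite Transit 14,645.89 → $14,600; East Arts 7,550.96 → $7,600.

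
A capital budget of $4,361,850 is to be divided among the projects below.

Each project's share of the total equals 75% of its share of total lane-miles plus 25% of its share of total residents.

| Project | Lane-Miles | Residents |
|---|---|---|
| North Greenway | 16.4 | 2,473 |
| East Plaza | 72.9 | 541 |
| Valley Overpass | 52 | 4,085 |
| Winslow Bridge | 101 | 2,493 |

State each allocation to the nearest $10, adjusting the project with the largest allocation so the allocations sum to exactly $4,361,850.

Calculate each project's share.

North Greenway: $502,560; East Plaza: $1,045,750; Valley Overpass: $1,166,470; Winslow Bridge: $1,647,070

Lane-miles total 242.3; residents total 9,592.
Blended shares (75% lane-miles + 25% residents): North Greenway 0.1152; East Plaza 0.2398; Valley Overpass 0.2674; Winslow Bridge 0.3776.
Pro-rata amounts: North Greenway 502,564.81; East Plaza 1,045,754.90; Valley Overpass 1,166,473.94; Winslow Bridge 1,647,056.34.
Rounded to nearest $10: North Greenway $502,560; East Plaza $1,045,750; Valley Overpass $1,166,470; Winslow Bridge $1,647,060. Sum = $4,361,840.
Difference $4,361,850 − $4,361,840 = +$10 applied to largest allocation (Winslow Bridge): Winslow Bridge becomes $1,647,070.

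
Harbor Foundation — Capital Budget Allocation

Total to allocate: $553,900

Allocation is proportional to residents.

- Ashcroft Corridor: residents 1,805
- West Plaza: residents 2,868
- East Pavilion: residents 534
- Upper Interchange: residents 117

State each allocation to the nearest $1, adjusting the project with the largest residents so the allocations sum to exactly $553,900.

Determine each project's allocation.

Ashcroft Corridor: $187,789; West Plaza: $298,383; East Pavilion: $55,556; Upper Interchange: $12,172

Residents total: 1,805 + 2,868 + 534 + 117 = 5,324.
Raw shares: Ashcroft Corridor 187,789.16; West Plaza 298,381.89; East Pavilion 55,556.46; Upper Interchange 12,172.48.
Rounded to nearest $1: Ashcroft Corridor $187,789; West Plaza $298,382; East Pavilion $55,556; Upper Interchange $12,172. Sum = $553,899.
Difference $553,900 − $553,899 = +$1 applied to largest residents (West Plaza): West Plaza becomes $298,383.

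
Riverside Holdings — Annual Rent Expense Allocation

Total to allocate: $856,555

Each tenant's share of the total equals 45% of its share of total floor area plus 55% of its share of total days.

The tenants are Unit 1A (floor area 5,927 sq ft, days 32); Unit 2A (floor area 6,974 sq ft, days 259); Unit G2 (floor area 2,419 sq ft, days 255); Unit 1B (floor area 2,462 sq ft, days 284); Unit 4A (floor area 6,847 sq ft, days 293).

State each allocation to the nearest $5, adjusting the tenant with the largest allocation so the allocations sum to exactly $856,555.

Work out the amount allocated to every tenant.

Unit 1A: $106,185; Unit 2A: $217,795; Unit G2: $144,830; Unit 1B: $157,670; Unit 4A: $230,075

Floor area total 24,629; days total 1,123.
Composite weights (45% floor area + 55% days): Unit 1A 0.1240; Unit 2A 0.2543; Unit G2 0.1691; Unit 1B 0.1841; Unit 4A 0.2686.
Proportional shares: Unit 1A 106,183.16; Unit 2A 217,796.83; Unit G2 144,831.96; Unit 1B 157,670.60; Unit 4A 230,072.45.
Rounded to nearest $5: Unit 1A $106,185; Unit 2A $217,795; Unit G2 $144,830; Unit 1B $157,670; Unit 4A $230,070. Sum = $856,550.
Difference $856,555 − $856,550 = +$5 applied to largest allocation (Unit 4A): Unit 4A becomes $230,075.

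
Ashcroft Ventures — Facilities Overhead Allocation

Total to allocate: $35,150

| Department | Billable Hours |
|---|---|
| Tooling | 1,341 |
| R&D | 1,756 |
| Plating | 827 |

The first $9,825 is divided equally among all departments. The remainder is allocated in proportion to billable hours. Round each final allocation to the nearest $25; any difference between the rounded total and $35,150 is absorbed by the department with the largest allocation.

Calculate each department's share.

Tooling: $11,925 · R&D: $14,625 · Plating: $8,600

First tranche $9,825 split equally: $3,275 each.
Remainder $25,325 by billable hours (total 3,924): Tooling 8,654.64 → $8,650; R&D 11,333.00 → $11,325; Plating 5,337.35 → $5,325.
Rounding difference +$25 on remainder applied to R&D.
Totals: Tooling $3,275 + $8,650 = $11,925; R&D $3,275 + $11,350 = $14,625; Plating $3,275 + $5,325 = $8,600.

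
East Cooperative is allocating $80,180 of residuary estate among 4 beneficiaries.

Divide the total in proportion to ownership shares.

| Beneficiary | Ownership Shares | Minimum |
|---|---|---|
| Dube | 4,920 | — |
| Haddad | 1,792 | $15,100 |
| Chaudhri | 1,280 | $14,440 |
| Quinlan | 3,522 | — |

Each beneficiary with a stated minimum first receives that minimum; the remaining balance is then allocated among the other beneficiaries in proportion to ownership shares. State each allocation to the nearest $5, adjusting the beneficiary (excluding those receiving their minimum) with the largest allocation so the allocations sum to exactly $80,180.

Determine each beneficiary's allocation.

Dube: $29,515 · Haddad: $15,100 · Chaudhri: $14,440 · Quinlan: $21,125

Minimums first: Haddad $15,100; Chaudhri $14,440. Remaining pool $50,640.
Remaining pool split over remaining ownership shares 8,442: Dube 29,513.01 → $29,515; Quinlan 21,126.99 → $21,125.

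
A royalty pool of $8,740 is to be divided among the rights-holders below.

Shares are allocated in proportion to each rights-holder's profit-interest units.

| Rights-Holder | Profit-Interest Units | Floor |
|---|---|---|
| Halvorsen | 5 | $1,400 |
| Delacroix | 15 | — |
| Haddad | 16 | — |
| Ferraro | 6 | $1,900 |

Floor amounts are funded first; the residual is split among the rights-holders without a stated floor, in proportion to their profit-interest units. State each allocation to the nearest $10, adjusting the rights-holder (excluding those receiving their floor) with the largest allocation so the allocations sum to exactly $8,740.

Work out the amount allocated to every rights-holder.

Halvorsen: $1,400 · Delacroix: $2,630 · Haddad: $2,810 · Ferraro: $1,900

Fund the minimums — Halvorsen $1,400; Ferraro $1,900. Remaining pool $5,440.
Remaining pool split over remaining profit-interest units 31: Delacroix 2,632.26 → $2,630; Haddad 2,807.74 → $2,810.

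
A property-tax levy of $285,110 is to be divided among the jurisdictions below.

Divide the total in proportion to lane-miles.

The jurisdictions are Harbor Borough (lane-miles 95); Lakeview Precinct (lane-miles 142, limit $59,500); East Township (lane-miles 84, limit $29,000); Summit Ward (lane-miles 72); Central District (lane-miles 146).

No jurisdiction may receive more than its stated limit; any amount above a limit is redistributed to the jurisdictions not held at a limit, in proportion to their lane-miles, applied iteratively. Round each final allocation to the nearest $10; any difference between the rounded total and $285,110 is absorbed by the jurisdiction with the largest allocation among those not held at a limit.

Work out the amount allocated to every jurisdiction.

Lane-miles total: 539.
Pro-rata shares before constraints: Harbor Borough 50,251.30; Lakeview Precinct 75,112.47; East Township 44,432.73; Summit Ward 38,085.19; Central District 77,228.31.
Held at cap: Lakeview Precinct ($59,500), East Township ($29,000); residual $196,610 reallocated over remaining lane-miles 313.
Redistributed shares: Harbor Borough 59,673.96 → $59,670; Summit Ward 45,226.58 → $45,230; Central District 91,709.46 → $91,710.

Harbor Borough: $59,670 | Lakeview Precinct: $59,500 | East Township: $29,000 | Summit Ward: $45,230 | Central District: $91,710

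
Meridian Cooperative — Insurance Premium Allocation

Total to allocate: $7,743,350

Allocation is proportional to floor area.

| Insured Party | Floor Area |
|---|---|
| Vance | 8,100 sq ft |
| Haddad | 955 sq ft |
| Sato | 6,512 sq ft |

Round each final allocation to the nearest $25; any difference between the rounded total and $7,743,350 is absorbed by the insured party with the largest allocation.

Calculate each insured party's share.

Vance: $4,029,125 · Haddad: $475,025 · Sato: $3,239,200

Sum of floor area: 15,567.
Raw shares: Vance 8,100/15,567 × $7,743,350 = 4,029,108.69; Haddad 955/15,567 × $7,743,350 = 475,036.89; Sato 6,512/15,567 × $7,743,350 = 3,239,204.42.
Rounded to nearest $25: Vance $4,029,100; Haddad $475,025; Sato $3,239,200. Sum = $7,743,325.
Difference $7,743,350 − $7,743,325 = +$25 applied to largest allocation (Vance): Vance becomes $4,029,125.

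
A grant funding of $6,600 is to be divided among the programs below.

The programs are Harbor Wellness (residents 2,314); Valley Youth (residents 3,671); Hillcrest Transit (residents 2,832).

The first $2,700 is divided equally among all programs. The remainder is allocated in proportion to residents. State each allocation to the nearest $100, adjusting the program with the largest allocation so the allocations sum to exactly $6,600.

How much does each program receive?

$2,700 shared equally gives $900 per program.
Remainder $3,900 by residents (total 8,817): Harbor Wellness 1,023.55 → $1,000; Valley Youth 1,623.78 → $1,600; Hillcrest Transit 1,252.67 → $1,300.
Totals: Harbor Wellness $900 + $1,000 = $1,900; Valley Youth $900 + $1,600 = $2,500; Hillcrest Transit $900 + $1,300 = $2,200.

Harbor Wellness: $1,900 · Valley Youth: $2,500 · Hillcrest Transit: $2,200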